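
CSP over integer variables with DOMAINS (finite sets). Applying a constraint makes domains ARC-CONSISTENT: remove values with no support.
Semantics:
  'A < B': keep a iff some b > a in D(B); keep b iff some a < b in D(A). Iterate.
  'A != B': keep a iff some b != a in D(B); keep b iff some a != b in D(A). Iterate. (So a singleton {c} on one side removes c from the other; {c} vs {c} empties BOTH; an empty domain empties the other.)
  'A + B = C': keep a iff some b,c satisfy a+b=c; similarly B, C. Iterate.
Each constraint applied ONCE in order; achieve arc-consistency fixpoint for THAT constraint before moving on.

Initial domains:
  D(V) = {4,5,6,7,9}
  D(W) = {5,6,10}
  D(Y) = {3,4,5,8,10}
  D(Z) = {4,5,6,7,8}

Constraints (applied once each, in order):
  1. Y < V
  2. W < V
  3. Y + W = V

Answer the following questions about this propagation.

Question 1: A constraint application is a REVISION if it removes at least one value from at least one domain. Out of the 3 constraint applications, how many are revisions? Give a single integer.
Constraint 1 (Y < V) on D(Y)={3,4,5,8,10} D(V)={4,5,6,7,9}: Y {3,4,5,8,10}->{3,4,5,8} => REVISION
Constraint 2 (W < V) on D(W)={5,6,10} D(V)={4,5,6,7,9}: W {5,6,10}->{5,6}; V {4,5,6,7,9}->{6,7,9} => REVISION
Constraint 3 (Y + W = V) on D(Y)={3,4,5,8} D(W)={5,6} D(V)={6,7,9}: Y {3,4,5,8}->{3,4}; V {6,7,9}->{9} => REVISION
Total revisions = 3

Answer: 3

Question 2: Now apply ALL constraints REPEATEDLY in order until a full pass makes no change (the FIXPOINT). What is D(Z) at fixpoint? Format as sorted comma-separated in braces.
pass 0 (initial): D(Z)={4,5,6,7,8}
pass 1: V {4,5,6,7,9}->{9}; W {5,6,10}->{5,6}; Y {3,4,5,8,10}->{3,4}
pass 2: no change
Fixpoint after 2 passes: D(Z) = {4,5,6,7,8}

Answer: {4,5,6,7,8}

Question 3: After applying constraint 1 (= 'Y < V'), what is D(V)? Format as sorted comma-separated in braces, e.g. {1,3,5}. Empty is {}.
Constraint 1 (Y < V) on D(Y)={3,4,5,8,10} D(V)={4,5,6,7,9}: Y {3,4,5,8,10}->{3,4,5,8}
So after constraint 1: D(V) = {4,5,6,7,9}

Answer: {4,5,6,7,9}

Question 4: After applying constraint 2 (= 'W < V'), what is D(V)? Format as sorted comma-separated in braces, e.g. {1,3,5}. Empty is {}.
Answer: {6,7,9}

Derivation:
Constraint 1 (Y < V) on D(Y)={3,4,5,8,10} D(V)={4,5,6,7,9}: Y {3,4,5,8,10}->{3,4,5,8}
Constraint 2 (W < V) on D(W)={5,6,10} D(V)={4,5,6,7,9}: W {5,6,10}->{5,6}; V {4,5,6,7,9}->{6,7,9}
So after constraint 2: D(V) = {6,7,9}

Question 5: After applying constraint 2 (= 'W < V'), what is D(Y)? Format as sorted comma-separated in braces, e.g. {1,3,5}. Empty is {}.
Constraint 1 (Y < V) on D(Y)={3,4,5,8,10} D(V)={4,5,6,7,9}: Y {3,4,5,8,10}->{3,4,5,8}
Constraint 2 (W < V) on D(W)={5,6,10} D(V)={4,5,6,7,9}: W {5,6,10}->{5,6}; V {4,5,6,7,9}->{6,7,9}
So after constraint 2: D(Y) = {3,4,5,8}

Answer: {3,4,5,8}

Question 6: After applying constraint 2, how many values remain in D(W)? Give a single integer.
Constraint 1 (Y < V) on D(Y)={3,4,5,8,10} D(V)={4,5,6,7,9}: Y {3,4,5,8,10}->{3,4,5,8}
Constraint 2 (W < V) on D(W)={5,6,10} D(V)={4,5,6,7,9}: W {5,6,10}->{5,6}; V {4,5,6,7,9}->{6,7,9}
So after constraint 2: D(W)={5,6}, size = 2

Answer: 2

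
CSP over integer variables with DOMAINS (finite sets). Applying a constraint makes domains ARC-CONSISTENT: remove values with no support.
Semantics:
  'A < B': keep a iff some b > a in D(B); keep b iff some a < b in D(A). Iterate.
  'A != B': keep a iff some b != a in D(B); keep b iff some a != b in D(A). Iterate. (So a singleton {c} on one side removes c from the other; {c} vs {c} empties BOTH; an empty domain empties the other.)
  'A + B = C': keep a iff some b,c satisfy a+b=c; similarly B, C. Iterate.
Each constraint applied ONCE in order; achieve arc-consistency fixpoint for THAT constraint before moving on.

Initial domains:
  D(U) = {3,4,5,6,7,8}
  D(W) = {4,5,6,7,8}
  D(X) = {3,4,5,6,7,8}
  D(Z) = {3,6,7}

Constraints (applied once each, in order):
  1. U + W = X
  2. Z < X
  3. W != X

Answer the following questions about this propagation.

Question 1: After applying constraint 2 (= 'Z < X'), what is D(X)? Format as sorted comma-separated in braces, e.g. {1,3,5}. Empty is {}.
Constraint 1 (U + W = X) on D(U)={3,4,5,6,7,8} D(W)={4,5,6,7,8} D(X)={3,4,5,6,7,8}: U {3,4,5,6,7,8}->{3,4}; W {4,5,6,7,8}->{4,5}; X {3,4,5,6,7,8}->{7,8}
Constraint 2 (Z < X) on D(Z)={3,6,7} D(X)={7,8}: no change
So after constraint 2: D(X) = {7,8}

Answer: {7,8}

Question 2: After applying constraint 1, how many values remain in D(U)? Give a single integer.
Answer: 2

Derivation:
Constraint 1 (U + W = X) on D(U)={3,4,5,6,7,8} D(W)={4,5,6,7,8} D(X)={3,4,5,6,7,8}: U {3,4,5,6,7,8}->{3,4}; W {4,5,6,7,8}->{4,5}; X {3,4,5,6,7,8}->{7,8}
So after constraint 1: D(U)={3,4}, size = 2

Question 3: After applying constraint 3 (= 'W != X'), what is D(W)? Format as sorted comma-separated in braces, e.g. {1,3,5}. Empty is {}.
Answer: {4,5}

Derivation:
Constraint 1 (U + W = X) on D(U)={3,4,5,6,7,8} D(W)={4,5,6,7,8} D(X)={3,4,5,6,7,8}: U {3,4,5,6,7,8}->{3,4}; W {4,5,6,7,8}->{4,5}; X {3,4,5,6,7,8}->{7,8}
Constraint 2 (Z < X) on D(Z)={3,6,7} D(X)={7,8}: no change
Constraint 3 (W != X) on D(W)={4,5} D(X)={7,8}: no change
So after constraint 3: D(W) = {4,5}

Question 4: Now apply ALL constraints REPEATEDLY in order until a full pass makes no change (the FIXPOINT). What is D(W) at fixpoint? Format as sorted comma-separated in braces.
Answer: {4,5}

Derivation:
pass 0 (initial): D(W)={4,5,6,7,8}
pass 1: U {3,4,5,6,7,8}->{3,4}; W {4,5,6,7,8}->{4,5}; X {3,4,5,6,7,8}->{7,8}
pass 2: no change
Fixpoint after 2 passes: D(W) = {4,5}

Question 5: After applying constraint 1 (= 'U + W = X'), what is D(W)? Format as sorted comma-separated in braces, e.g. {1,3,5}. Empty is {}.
Constraint 1 (U + W = X) on D(U)={3,4,5,6,7,8} D(W)={4,5,6,7,8} D(X)={3,4,5,6,7,8}: U {3,4,5,6,7,8}->{3,4}; W {4,5,6,7,8}->{4,5}; X {3,4,5,6,7,8}->{7,8}
So after constraint 1: D(W) = {4,5}

Answer: {4,5}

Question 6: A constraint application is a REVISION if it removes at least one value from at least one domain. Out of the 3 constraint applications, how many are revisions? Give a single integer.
Answer: 1

Derivation:
Constraint 1 (U + W = X) on D(U)={3,4,5,6,7,8} D(W)={4,5,6,7,8} D(X)={3,4,5,6,7,8}: U {3,4,5,6,7,8}->{3,4}; W {4,5,6,7,8}->{4,5}; X {3,4,5,6,7,8}->{7,8} => REVISION
Constraint 2 (Z < X) on D(Z)={3,6,7} D(X)={7,8}: no change => not a revision
Constraint 3 (W != X) on D(W)={4,5} D(X)={7,8}: no change => not a revision
Total revisions = 1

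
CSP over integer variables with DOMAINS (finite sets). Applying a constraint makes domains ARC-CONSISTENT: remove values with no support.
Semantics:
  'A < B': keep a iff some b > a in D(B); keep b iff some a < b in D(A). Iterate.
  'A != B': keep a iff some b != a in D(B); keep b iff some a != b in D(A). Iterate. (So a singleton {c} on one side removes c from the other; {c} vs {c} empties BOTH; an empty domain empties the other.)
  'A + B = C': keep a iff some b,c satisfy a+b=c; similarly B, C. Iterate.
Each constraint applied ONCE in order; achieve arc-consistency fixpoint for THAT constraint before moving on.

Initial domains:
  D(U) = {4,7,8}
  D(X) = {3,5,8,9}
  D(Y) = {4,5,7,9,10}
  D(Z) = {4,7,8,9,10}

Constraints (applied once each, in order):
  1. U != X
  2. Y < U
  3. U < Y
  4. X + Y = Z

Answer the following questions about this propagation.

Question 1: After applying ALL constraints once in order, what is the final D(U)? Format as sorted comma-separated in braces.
Constraint 1 (U != X) on D(U)={4,7,8} D(X)={3,5,8,9}: no change
Constraint 2 (Y < U) on D(Y)={4,5,7,9,10} D(U)={4,7,8}: Y {4,5,7,9,10}->{4,5,7}; U {4,7,8}->{7,8}
Constraint 3 (U < Y) on D(U)={7,8} D(Y)={4,5,7}: U {7,8}->{}; Y {4,5,7}->{}
Constraint 4 (X + Y = Z) on D(X)={3,5,8,9} D(Y)={} D(Z)={4,7,8,9,10}: X {3,5,8,9}->{}; Z {4,7,8,9,10}->{}
So after all 4 constraints: D(U) = {}

Answer: {}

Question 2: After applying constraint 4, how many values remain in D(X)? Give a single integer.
Constraint 1 (U != X) on D(U)={4,7,8} D(X)={3,5,8,9}: no change
Constraint 2 (Y < U) on D(Y)={4,5,7,9,10} D(U)={4,7,8}: Y {4,5,7,9,10}->{4,5,7}; U {4,7,8}->{7,8}
Constraint 3 (U < Y) on D(U)={7,8} D(Y)={4,5,7}: U {7,8}->{}; Y {4,5,7}->{}
Constraint 4 (X + Y = Z) on D(X)={3,5,8,9} D(Y)={} D(Z)={4,7,8,9,10}: X {3,5,8,9}->{}; Z {4,7,8,9,10}->{}
So after constraint 4: D(X)={}, size = 0

Answer: 0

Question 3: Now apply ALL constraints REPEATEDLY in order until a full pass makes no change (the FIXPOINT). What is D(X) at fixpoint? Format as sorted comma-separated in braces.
pass 0 (initial): D(X)={3,5,8,9}
pass 1: U {4,7,8}->{}; X {3,5,8,9}->{}; Y {4,5,7,9,10}->{}; Z {4,7,8,9,10}->{}
pass 2: no change
Fixpoint after 2 passes: D(X) = {}

Answer: {}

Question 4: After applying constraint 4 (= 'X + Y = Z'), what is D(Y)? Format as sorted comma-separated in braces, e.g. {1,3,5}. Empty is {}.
Answer: {}

Derivation:
Constraint 1 (U != X) on D(U)={4,7,8} D(X)={3,5,8,9}: no change
Constraint 2 (Y < U) on D(Y)={4,5,7,9,10} D(U)={4,7,8}: Y {4,5,7,9,10}->{4,5,7}; U {4,7,8}->{7,8}
Constraint 3 (U < Y) on D(U)={7,8} D(Y)={4,5,7}: U {7,8}->{}; Y {4,5,7}->{}
Constraint 4 (X + Y = Z) on D(X)={3,5,8,9} D(Y)={} D(Z)={4,7,8,9,10}: X {3,5,8,9}->{}; Z {4,7,8,9,10}->{}
So after constraint 4: D(Y) = {}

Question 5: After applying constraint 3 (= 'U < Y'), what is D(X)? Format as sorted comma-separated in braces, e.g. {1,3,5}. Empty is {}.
Constraint 1 (U != X) on D(U)={4,7,8} D(X)={3,5,8,9}: no change
Constraint 2 (Y < U) on D(Y)={4,5,7,9,10} D(U)={4,7,8}: Y {4,5,7,9,10}->{4,5,7}; U {4,7,8}->{7,8}
Constraint 3 (U < Y) on D(U)={7,8} D(Y)={4,5,7}: U {7,8}->{}; Y {4,5,7}->{}
So after constraint 3: D(X) = {3,5,8,9}

Answer: {3,5,8,9}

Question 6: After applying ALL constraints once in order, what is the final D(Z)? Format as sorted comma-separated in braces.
Answer: {}

Derivation:
Constraint 1 (U != X) on D(U)={4,7,8} D(X)={3,5,8,9}: no change
Constraint 2 (Y < U) on D(Y)={4,5,7,9,10} D(U)={4,7,8}: Y {4,5,7,9,10}->{4,5,7}; U {4,7,8}->{7,8}
Constraint 3 (U < Y) on D(U)={7,8} D(Y)={4,5,7}: U {7,8}->{}; Y {4,5,7}->{}
Constraint 4 (X + Y = Z) on D(X)={3,5,8,9} D(Y)={} D(Z)={4,7,8,9,10}: X {3,5,8,9}->{}; Z {4,7,8,9,10}->{}
So after all 4 constraints: D(Z) = {}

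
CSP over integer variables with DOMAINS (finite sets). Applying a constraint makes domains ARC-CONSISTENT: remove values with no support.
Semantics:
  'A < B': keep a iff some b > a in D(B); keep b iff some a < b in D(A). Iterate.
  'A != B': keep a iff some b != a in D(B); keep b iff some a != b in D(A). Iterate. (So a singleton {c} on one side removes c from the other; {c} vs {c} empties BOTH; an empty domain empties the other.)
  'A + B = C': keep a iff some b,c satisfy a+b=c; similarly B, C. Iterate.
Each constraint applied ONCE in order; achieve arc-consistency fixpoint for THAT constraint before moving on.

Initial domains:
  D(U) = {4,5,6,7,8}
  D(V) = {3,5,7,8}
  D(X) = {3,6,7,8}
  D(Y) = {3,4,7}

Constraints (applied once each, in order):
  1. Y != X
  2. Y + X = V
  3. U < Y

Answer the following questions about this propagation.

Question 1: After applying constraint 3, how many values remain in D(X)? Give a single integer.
Answer: 1

Derivation:
Constraint 1 (Y != X) on D(Y)={3,4,7} D(X)={3,6,7,8}: no change
Constraint 2 (Y + X = V) on D(Y)={3,4,7} D(X)={3,6,7,8} D(V)={3,5,7,8}: Y {3,4,7}->{4}; X {3,6,7,8}->{3}; V {3,5,7,8}->{7}
Constraint 3 (U < Y) on D(U)={4,5,6,7,8} D(Y)={4}: U {4,5,6,7,8}->{}; Y {4}->{}
So after constraint 3: D(X)={3}, size = 1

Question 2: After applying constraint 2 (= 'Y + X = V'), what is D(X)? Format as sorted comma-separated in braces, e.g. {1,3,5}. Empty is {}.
Answer: {3}

Derivation:
Constraint 1 (Y != X) on D(Y)={3,4,7} D(X)={3,6,7,8}: no change
Constraint 2 (Y + X = V) on D(Y)={3,4,7} D(X)={3,6,7,8} D(V)={3,5,7,8}: Y {3,4,7}->{4}; X {3,6,7,8}->{3}; V {3,5,7,8}->{7}
So after constraint 2: D(X) = {3}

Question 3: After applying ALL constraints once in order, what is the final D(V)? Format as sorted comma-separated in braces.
Answer: {7}

Derivation:
Constraint 1 (Y != X) on D(Y)={3,4,7} D(X)={3,6,7,8}: no change
Constraint 2 (Y + X = V) on D(Y)={3,4,7} D(X)={3,6,7,8} D(V)={3,5,7,8}: Y {3,4,7}->{4}; X {3,6,7,8}->{3}; V {3,5,7,8}->{7}
Constraint 3 (U < Y) on D(U)={4,5,6,7,8} D(Y)={4}: U {4,5,6,7,8}->{}; Y {4}->{}
So after all 3 constraints: D(V) = {7}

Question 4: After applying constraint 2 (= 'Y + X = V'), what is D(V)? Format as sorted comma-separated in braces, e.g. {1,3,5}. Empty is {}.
Answer: {7}

Derivation:
Constraint 1 (Y != X) on D(Y)={3,4,7} D(X)={3,6,7,8}: no change
Constraint 2 (Y + X = V) on D(Y)={3,4,7} D(X)={3,6,7,8} D(V)={3,5,7,8}: Y {3,4,7}->{4}; X {3,6,7,8}->{3}; V {3,5,7,8}->{7}
So after constraint 2: D(V) = {7}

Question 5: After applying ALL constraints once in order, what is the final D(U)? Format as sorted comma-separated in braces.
Answer: {}

Derivation:
Constraint 1 (Y != X) on D(Y)={3,4,7} D(X)={3,6,7,8}: no change
Constraint 2 (Y + X = V) on D(Y)={3,4,7} D(X)={3,6,7,8} D(V)={3,5,7,8}: Y {3,4,7}->{4}; X {3,6,7,8}->{3}; V {3,5,7,8}->{7}
Constraint 3 (U < Y) on D(U)={4,5,6,7,8} D(Y)={4}: U {4,5,6,7,8}->{}; Y {4}->{}
So after all 3 constraints: D(U) = {}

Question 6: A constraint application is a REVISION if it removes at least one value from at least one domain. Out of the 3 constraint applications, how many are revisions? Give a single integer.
Constraint 1 (Y != X) on D(Y)={3,4,7} D(X)={3,6,7,8}: no change => not a revision
Constraint 2 (Y + X = V) on D(Y)={3,4,7} D(X)={3,6,7,8} D(V)={3,5,7,8}: Y {3,4,7}->{4}; X {3,6,7,8}->{3}; V {3,5,7,8}->{7} => REVISION
Constraint 3 (U < Y) on D(U)={4,5,6,7,8} D(Y)={4}: U {4,5,6,7,8}->{}; Y {4}->{} => REVISION
Total revisions = 2

Answer: 2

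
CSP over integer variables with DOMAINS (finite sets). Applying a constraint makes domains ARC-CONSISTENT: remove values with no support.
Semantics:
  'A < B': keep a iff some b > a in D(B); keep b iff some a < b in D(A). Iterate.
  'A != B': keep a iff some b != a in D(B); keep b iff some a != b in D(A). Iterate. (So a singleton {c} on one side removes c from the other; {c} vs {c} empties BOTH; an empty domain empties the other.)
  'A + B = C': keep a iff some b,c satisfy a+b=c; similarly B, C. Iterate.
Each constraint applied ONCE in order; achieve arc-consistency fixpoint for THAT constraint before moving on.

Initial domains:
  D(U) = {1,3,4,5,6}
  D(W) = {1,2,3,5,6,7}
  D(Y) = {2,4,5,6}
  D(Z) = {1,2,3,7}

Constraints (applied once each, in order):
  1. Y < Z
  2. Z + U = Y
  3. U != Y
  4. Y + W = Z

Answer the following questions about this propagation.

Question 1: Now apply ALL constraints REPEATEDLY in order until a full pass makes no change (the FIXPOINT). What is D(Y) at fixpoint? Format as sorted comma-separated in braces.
pass 0 (initial): D(Y)={2,4,5,6}
pass 1: U {1,3,4,5,6}->{1,3}; W {1,2,3,5,6,7}->{}; Y {2,4,5,6}->{}; Z {1,2,3,7}->{}
pass 2: U {1,3}->{}
pass 3: no change
Fixpoint after 3 passes: D(Y) = {}

Answer: {}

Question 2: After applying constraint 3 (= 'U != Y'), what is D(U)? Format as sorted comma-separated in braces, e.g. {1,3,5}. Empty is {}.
Constraint 1 (Y < Z) on D(Y)={2,4,5,6} D(Z)={1,2,3,7}: Z {1,2,3,7}->{3,7}
Constraint 2 (Z + U = Y) on D(Z)={3,7} D(U)={1,3,4,5,6} D(Y)={2,4,5,6}: Z {3,7}->{3}; U {1,3,4,5,6}->{1,3}; Y {2,4,5,6}->{4,6}
Constraint 3 (U != Y) on D(U)={1,3} D(Y)={4,6}: no change
So after constraint 3: D(U) = {1,3}

Answer: {1,3}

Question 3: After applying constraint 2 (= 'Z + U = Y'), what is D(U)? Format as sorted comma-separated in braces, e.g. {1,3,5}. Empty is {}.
Constraint 1 (Y < Z) on D(Y)={2,4,5,6} D(Z)={1,2,3,7}: Z {1,2,3,7}->{3,7}
Constraint 2 (Z + U = Y) on D(Z)={3,7} D(U)={1,3,4,5,6} D(Y)={2,4,5,6}: Z {3,7}->{3}; U {1,3,4,5,6}->{1,3}; Y {2,4,5,6}->{4,6}
So after constraint 2: D(U) = {1,3}

Answer: {1,3}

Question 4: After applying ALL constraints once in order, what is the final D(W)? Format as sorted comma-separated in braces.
Answer: {}

Derivation:
Constraint 1 (Y < Z) on D(Y)={2,4,5,6} D(Z)={1,2,3,7}: Z {1,2,3,7}->{3,7}
Constraint 2 (Z + U = Y) on D(Z)={3,7} D(U)={1,3,4,5,6} D(Y)={2,4,5,6}: Z {3,7}->{3}; U {1,3,4,5,6}->{1,3}; Y {2,4,5,6}->{4,6}
Constraint 3 (U != Y) on D(U)={1,3} D(Y)={4,6}: no change
Constraint 4 (Y + W = Z) on D(Y)={4,6} D(W)={1,2,3,5,6,7} D(Z)={3}: Y {4,6}->{}; W {1,2,3,5,6,7}->{}; Z {3}->{}
So after all 4 constraints: D(W) = {}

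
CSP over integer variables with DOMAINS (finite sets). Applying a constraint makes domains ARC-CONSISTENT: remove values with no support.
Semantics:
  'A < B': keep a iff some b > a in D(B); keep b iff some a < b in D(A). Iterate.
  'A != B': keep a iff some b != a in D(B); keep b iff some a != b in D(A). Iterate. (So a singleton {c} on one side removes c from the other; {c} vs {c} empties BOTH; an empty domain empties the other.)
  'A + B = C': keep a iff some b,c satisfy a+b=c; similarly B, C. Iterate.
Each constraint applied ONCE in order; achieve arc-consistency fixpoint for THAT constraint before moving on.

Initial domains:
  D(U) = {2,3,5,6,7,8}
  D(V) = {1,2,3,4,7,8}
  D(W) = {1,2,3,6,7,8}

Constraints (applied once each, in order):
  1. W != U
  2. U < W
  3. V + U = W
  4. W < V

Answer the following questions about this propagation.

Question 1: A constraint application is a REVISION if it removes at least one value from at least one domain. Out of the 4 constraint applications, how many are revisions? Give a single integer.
Constraint 1 (W != U) on D(W)={1,2,3,6,7,8} D(U)={2,3,5,6,7,8}: no change => not a revision
Constraint 2 (U < W) on D(U)={2,3,5,6,7,8} D(W)={1,2,3,6,7,8}: U {2,3,5,6,7,8}->{2,3,5,6,7}; W {1,2,3,6,7,8}->{3,6,7,8} => REVISION
Constraint 3 (V + U = W) on D(V)={1,2,3,4,7,8} D(U)={2,3,5,6,7} D(W)={3,6,7,8}: V {1,2,3,4,7,8}->{1,2,3,4} => REVISION
Constraint 4 (W < V) on D(W)={3,6,7,8} D(V)={1,2,3,4}: W {3,6,7,8}->{3}; V {1,2,3,4}->{4} => REVISION
Total revisions = 3

Answer: 3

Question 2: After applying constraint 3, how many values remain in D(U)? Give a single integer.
Answer: 5

Derivation:
Constraint 1 (W != U) on D(W)={1,2,3,6,7,8} D(U)={2,3,5,6,7,8}: no change
Constraint 2 (U < W) on D(U)={2,3,5,6,7,8} D(W)={1,2,3,6,7,8}: U {2,3,5,6,7,8}->{2,3,5,6,7}; W {1,2,3,6,7,8}->{3,6,7,8}
Constraint 3 (V + U = W) on D(V)={1,2,3,4,7,8} D(U)={2,3,5,6,7} D(W)={3,6,7,8}: V {1,2,3,4,7,8}->{1,2,3,4}
So after constraint 3: D(U)={2,3,5,6,7}, size = 5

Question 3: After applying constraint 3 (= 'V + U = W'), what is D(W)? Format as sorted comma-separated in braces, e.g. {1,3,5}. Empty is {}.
Constraint 1 (W != U) on D(W)={1,2,3,6,7,8} D(U)={2,3,5,6,7,8}: no change
Constraint 2 (U < W) on D(U)={2,3,5,6,7,8} D(W)={1,2,3,6,7,8}: U {2,3,5,6,7,8}->{2,3,5,6,7}; W {1,2,3,6,7,8}->{3,6,7,8}
Constraint 3 (V + U = W) on D(V)={1,2,3,4,7,8} D(U)={2,3,5,6,7} D(W)={3,6,7,8}: V {1,2,3,4,7,8}->{1,2,3,4}
So after constraint 3: D(W) = {3,6,7,8}

Answer: {3,6,7,8}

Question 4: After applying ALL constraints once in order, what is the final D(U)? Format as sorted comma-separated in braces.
Answer: {2,3,5,6,7}

Derivation:
Constraint 1 (W != U) on D(W)={1,2,3,6,7,8} D(U)={2,3,5,6,7,8}: no change
Constraint 2 (U < W) on D(U)={2,3,5,6,7,8} D(W)={1,2,3,6,7,8}: U {2,3,5,6,7,8}->{2,3,5,6,7}; W {1,2,3,6,7,8}->{3,6,7,8}
Constraint 3 (V + U = W) on D(V)={1,2,3,4,7,8} D(U)={2,3,5,6,7} D(W)={3,6,7,8}: V {1,2,3,4,7,8}->{1,2,3,4}
Constraint 4 (W < V) on D(W)={3,6,7,8} D(V)={1,2,3,4}: W {3,6,7,8}->{3}; V {1,2,3,4}->{4}
So after all 4 constraints: D(U) = {2,3,5,6,7}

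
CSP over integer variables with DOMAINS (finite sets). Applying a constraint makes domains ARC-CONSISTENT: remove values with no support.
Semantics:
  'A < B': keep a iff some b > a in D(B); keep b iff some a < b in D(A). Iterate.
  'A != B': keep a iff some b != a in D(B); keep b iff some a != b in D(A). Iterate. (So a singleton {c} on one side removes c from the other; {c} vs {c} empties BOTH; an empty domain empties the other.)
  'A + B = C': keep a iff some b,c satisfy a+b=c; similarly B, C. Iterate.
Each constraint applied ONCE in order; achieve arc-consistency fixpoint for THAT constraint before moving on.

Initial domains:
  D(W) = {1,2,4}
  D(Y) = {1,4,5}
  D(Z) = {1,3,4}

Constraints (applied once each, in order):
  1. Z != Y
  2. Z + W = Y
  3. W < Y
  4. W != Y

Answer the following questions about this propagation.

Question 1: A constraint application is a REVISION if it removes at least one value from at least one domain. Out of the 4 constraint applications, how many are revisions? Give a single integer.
Constraint 1 (Z != Y) on D(Z)={1,3,4} D(Y)={1,4,5}: no change => not a revision
Constraint 2 (Z + W = Y) on D(Z)={1,3,4} D(W)={1,2,4} D(Y)={1,4,5}: Y {1,4,5}->{4,5} => REVISION
Constraint 3 (W < Y) on D(W)={1,2,4} D(Y)={4,5}: no change => not a revision
Constraint 4 (W != Y) on D(W)={1,2,4} D(Y)={4,5}: no change => not a revision
Total revisions = 1

Answer: 1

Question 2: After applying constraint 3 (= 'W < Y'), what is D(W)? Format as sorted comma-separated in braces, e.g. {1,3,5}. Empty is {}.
Constraint 1 (Z != Y) on D(Z)={1,3,4} D(Y)={1,4,5}: no change
Constraint 2 (Z + W = Y) on D(Z)={1,3,4} D(W)={1,2,4} D(Y)={1,4,5}: Y {1,4,5}->{4,5}
Constraint 3 (W < Y) on D(W)={1,2,4} D(Y)={4,5}: no change
So after constraint 3: D(W) = {1,2,4}

Answer: {1,2,4}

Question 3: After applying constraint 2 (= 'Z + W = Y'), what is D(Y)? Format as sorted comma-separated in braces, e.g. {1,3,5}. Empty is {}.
Constraint 1 (Z != Y) on D(Z)={1,3,4} D(Y)={1,4,5}: no change
Constraint 2 (Z + W = Y) on D(Z)={1,3,4} D(W)={1,2,4} D(Y)={1,4,5}: Y {1,4,5}->{4,5}
So after constraint 2: D(Y) = {4,5}

Answer: {4,5}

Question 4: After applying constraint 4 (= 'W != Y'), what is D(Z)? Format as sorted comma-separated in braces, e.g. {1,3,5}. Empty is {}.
Constraint 1 (Z != Y) on D(Z)={1,3,4} D(Y)={1,4,5}: no change
Constraint 2 (Z + W = Y) on D(Z)={1,3,4} D(W)={1,2,4} D(Y)={1,4,5}: Y {1,4,5}->{4,5}
Constraint 3 (W < Y) on D(W)={1,2,4} D(Y)={4,5}: no change
Constraint 4 (W != Y) on D(W)={1,2,4} D(Y)={4,5}: no change
So after constraint 4: D(Z) = {1,3,4}

Answer: {1,3,4}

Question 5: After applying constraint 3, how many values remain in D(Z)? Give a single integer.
Constraint 1 (Z != Y) on D(Z)={1,3,4} D(Y)={1,4,5}: no change
Constraint 2 (Z + W = Y) on D(Z)={1,3,4} D(W)={1,2,4} D(Y)={1,4,5}: Y {1,4,5}->{4,5}
Constraint 3 (W < Y) on D(W)={1,2,4} D(Y)={4,5}: no change
So after constraint 3: D(Z)={1,3,4}, size = 3

Answer: 3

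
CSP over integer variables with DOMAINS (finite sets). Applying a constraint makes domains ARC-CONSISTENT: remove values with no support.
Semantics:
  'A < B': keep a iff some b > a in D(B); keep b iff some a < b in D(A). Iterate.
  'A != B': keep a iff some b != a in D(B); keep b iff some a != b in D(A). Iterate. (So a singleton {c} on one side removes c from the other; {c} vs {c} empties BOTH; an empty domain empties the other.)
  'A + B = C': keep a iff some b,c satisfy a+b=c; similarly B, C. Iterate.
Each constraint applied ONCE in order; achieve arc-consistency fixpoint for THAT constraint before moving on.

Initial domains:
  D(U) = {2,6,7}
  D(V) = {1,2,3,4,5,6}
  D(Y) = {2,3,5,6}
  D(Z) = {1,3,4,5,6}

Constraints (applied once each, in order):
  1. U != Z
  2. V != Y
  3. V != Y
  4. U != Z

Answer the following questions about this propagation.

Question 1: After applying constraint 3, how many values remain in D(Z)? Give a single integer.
Answer: 5

Derivation:
Constraint 1 (U != Z) on D(U)={2,6,7} D(Z)={1,3,4,5,6}: no change
Constraint 2 (V != Y) on D(V)={1,2,3,4,5,6} D(Y)={2,3,5,6}: no change
Constraint 3 (V != Y) on D(V)={1,2,3,4,5,6} D(Y)={2,3,5,6}: no change
So after constraint 3: D(Z)={1,3,4,5,6}, size = 5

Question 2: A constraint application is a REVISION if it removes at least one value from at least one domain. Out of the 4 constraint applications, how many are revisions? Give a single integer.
Answer: 0

Derivation:
Constraint 1 (U != Z) on D(U)={2,6,7} D(Z)={1,3,4,5,6}: no change => not a revision
Constraint 2 (V != Y) on D(V)={1,2,3,4,5,6} D(Y)={2,3,5,6}: no change => not a revision
Constraint 3 (V != Y) on D(V)={1,2,3,4,5,6} D(Y)={2,3,5,6}: no change => not a revision
Constraint 4 (U != Z) on D(U)={2,6,7} D(Z)={1,3,4,5,6}: no change => not a revision
Total revisions = 0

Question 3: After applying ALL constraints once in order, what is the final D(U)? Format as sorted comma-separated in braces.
Constraint 1 (U != Z) on D(U)={2,6,7} D(Z)={1,3,4,5,6}: no change
Constraint 2 (V != Y) on D(V)={1,2,3,4,5,6} D(Y)={2,3,5,6}: no change
Constraint 3 (V != Y) on D(V)={1,2,3,4,5,6} D(Y)={2,3,5,6}: no change
Constraint 4 (U != Z) on D(U)={2,6,7} D(Z)={1,3,4,5,6}: no change
So after all 4 constraints: D(U) = {2,6,7}

Answer: {2,6,7}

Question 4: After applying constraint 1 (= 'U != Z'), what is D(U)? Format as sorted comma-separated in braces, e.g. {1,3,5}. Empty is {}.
Constraint 1 (U != Z) on D(U)={2,6,7} D(Z)={1,3,4,5,6}: no change
So after constraint 1: D(U) = {2,6,7}

Answer: {2,6,7}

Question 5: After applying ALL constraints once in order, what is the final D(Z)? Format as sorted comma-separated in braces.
Constraint 1 (U != Z) on D(U)={2,6,7} D(Z)={1,3,4,5,6}: no change
Constraint 2 (V != Y) on D(V)={1,2,3,4,5,6} D(Y)={2,3,5,6}: no change
Constraint 3 (V != Y) on D(V)={1,2,3,4,5,6} D(Y)={2,3,5,6}: no change
Constraint 4 (U != Z) on D(U)={2,6,7} D(Z)={1,3,4,5,6}: no change
So after all 4 constraints: D(Z) = {1,3,4,5,6}

Answer: {1,3,4,5,6}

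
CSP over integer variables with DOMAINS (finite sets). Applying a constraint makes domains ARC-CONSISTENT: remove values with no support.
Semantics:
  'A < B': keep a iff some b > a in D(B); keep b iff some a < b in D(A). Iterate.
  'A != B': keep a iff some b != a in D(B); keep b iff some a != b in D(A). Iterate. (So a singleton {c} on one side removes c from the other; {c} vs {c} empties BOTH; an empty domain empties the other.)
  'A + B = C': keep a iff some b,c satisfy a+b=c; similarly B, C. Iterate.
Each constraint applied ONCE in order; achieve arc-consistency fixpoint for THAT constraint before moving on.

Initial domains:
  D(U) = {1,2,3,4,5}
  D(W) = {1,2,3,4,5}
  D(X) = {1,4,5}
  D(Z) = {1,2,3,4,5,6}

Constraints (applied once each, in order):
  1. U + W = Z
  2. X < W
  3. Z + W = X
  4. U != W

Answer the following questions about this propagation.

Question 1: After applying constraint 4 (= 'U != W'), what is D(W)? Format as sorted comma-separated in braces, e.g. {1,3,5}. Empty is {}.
Answer: {2}

Derivation:
Constraint 1 (U + W = Z) on D(U)={1,2,3,4,5} D(W)={1,2,3,4,5} D(Z)={1,2,3,4,5,6}: Z {1,2,3,4,5,6}->{2,3,4,5,6}
Constraint 2 (X < W) on D(X)={1,4,5} D(W)={1,2,3,4,5}: X {1,4,5}->{1,4}; W {1,2,3,4,5}->{2,3,4,5}
Constraint 3 (Z + W = X) on D(Z)={2,3,4,5,6} D(W)={2,3,4,5} D(X)={1,4}: Z {2,3,4,5,6}->{2}; W {2,3,4,5}->{2}; X {1,4}->{4}
Constraint 4 (U != W) on D(U)={1,2,3,4,5} D(W)={2}: U {1,2,3,4,5}->{1,3,4,5}
So after constraint 4: D(W) = {2}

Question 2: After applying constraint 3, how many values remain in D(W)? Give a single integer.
Answer: 1

Derivation:
Constraint 1 (U + W = Z) on D(U)={1,2,3,4,5} D(W)={1,2,3,4,5} D(Z)={1,2,3,4,5,6}: Z {1,2,3,4,5,6}->{2,3,4,5,6}
Constraint 2 (X < W) on D(X)={1,4,5} D(W)={1,2,3,4,5}: X {1,4,5}->{1,4}; W {1,2,3,4,5}->{2,3,4,5}
Constraint 3 (Z + W = X) on D(Z)={2,3,4,5,6} D(W)={2,3,4,5} D(X)={1,4}: Z {2,3,4,5,6}->{2}; W {2,3,4,5}->{2}; X {1,4}->{4}
So after constraint 3: D(W)={2}, size = 1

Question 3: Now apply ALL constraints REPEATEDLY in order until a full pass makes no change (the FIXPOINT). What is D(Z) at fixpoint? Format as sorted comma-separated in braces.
Answer: {}

Derivation:
pass 0 (initial): D(Z)={1,2,3,4,5,6}
pass 1: U {1,2,3,4,5}->{1,3,4,5}; W {1,2,3,4,5}->{2}; X {1,4,5}->{4}; Z {1,2,3,4,5,6}->{2}
pass 2: U {1,3,4,5}->{}; W {2}->{}; X {4}->{}; Z {2}->{}
pass 3: no change
Fixpoint after 3 passes: D(Z) = {}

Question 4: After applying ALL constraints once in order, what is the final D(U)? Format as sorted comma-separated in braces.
Answer: {1,3,4,5}

Derivation:
Constraint 1 (U + W = Z) on D(U)={1,2,3,4,5} D(W)={1,2,3,4,5} D(Z)={1,2,3,4,5,6}: Z {1,2,3,4,5,6}->{2,3,4,5,6}
Constraint 2 (X < W) on D(X)={1,4,5} D(W)={1,2,3,4,5}: X {1,4,5}->{1,4}; W {1,2,3,4,5}->{2,3,4,5}
Constraint 3 (Z + W = X) on D(Z)={2,3,4,5,6} D(W)={2,3,4,5} D(X)={1,4}: Z {2,3,4,5,6}->{2}; W {2,3,4,5}->{2}; X {1,4}->{4}
Constraint 4 (U != W) on D(U)={1,2,3,4,5} D(W)={2}: U {1,2,3,4,5}->{1,3,4,5}
So after all 4 constraints: D(U) = {1,3,4,5}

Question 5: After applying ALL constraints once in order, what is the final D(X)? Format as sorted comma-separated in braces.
Constraint 1 (U + W = Z) on D(U)={1,2,3,4,5} D(W)={1,2,3,4,5} D(Z)={1,2,3,4,5,6}: Z {1,2,3,4,5,6}->{2,3,4,5,6}
Constraint 2 (X < W) on D(X)={1,4,5} D(W)={1,2,3,4,5}: X {1,4,5}->{1,4}; W {1,2,3,4,5}->{2,3,4,5}
Constraint 3 (Z + W = X) on D(Z)={2,3,4,5,6} D(W)={2,3,4,5} D(X)={1,4}: Z {2,3,4,5,6}->{2}; W {2,3,4,5}->{2}; X {1,4}->{4}
Constraint 4 (U != W) on D(U)={1,2,3,4,5} D(W)={2}: U {1,2,3,4,5}->{1,3,4,5}
So after all 4 constraints: D(X) = {4}

Answer: {4}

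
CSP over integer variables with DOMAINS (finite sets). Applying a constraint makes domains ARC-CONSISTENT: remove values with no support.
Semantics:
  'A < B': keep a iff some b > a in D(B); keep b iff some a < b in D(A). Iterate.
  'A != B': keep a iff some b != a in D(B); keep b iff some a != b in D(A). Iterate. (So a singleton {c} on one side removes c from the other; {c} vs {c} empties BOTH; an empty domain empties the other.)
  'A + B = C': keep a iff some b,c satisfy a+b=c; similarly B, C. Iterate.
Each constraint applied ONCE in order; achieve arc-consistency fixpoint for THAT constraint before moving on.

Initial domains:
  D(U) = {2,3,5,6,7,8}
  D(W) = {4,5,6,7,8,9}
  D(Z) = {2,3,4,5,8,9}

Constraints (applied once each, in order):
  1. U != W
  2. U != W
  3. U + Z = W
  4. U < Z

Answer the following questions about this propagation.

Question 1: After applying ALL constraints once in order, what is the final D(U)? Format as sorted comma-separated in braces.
Answer: {2,3}

Derivation:
Constraint 1 (U != W) on D(U)={2,3,5,6,7,8} D(W)={4,5,6,7,8,9}: no change
Constraint 2 (U != W) on D(U)={2,3,5,6,7,8} D(W)={4,5,6,7,8,9}: no change
Constraint 3 (U + Z = W) on D(U)={2,3,5,6,7,8} D(Z)={2,3,4,5,8,9} D(W)={4,5,6,7,8,9}: U {2,3,5,6,7,8}->{2,3,5,6,7}; Z {2,3,4,5,8,9}->{2,3,4,5}
Constraint 4 (U < Z) on D(U)={2,3,5,6,7} D(Z)={2,3,4,5}: U {2,3,5,6,7}->{2,3}; Z {2,3,4,5}->{3,4,5}
So after all 4 constraints: D(U) = {2,3}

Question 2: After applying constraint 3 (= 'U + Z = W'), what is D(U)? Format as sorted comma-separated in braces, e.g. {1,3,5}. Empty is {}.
Constraint 1 (U != W) on D(U)={2,3,5,6,7,8} D(W)={4,5,6,7,8,9}: no change
Constraint 2 (U != W) on D(U)={2,3,5,6,7,8} D(W)={4,5,6,7,8,9}: no change
Constraint 3 (U + Z = W) on D(U)={2,3,5,6,7,8} D(Z)={2,3,4,5,8,9} D(W)={4,5,6,7,8,9}: U {2,3,5,6,7,8}->{2,3,5,6,7}; Z {2,3,4,5,8,9}->{2,3,4,5}
So after constraint 3: D(U) = {2,3,5,6,7}

Answer: {2,3,5,6,7}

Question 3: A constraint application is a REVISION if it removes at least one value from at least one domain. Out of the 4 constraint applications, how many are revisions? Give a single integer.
Answer: 2

Derivation:
Constraint 1 (U != W) on D(U)={2,3,5,6,7,8} D(W)={4,5,6,7,8,9}: no change => not a revision
Constraint 2 (U != W) on D(U)={2,3,5,6,7,8} D(W)={4,5,6,7,8,9}: no change => not a revision
Constraint 3 (U + Z = W) on D(U)={2,3,5,6,7,8} D(Z)={2,3,4,5,8,9} D(W)={4,5,6,7,8,9}: U {2,3,5,6,7,8}->{2,3,5,6,7}; Z {2,3,4,5,8,9}->{2,3,4,5} => REVISION
Constraint 4 (U < Z) on D(U)={2,3,5,6,7} D(Z)={2,3,4,5}: U {2,3,5,6,7}->{2,3}; Z {2,3,4,5}->{3,4,5} => REVISION
Total revisions = 2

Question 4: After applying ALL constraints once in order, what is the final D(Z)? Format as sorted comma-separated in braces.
Constraint 1 (U != W) on D(U)={2,3,5,6,7,8} D(W)={4,5,6,7,8,9}: no change
Constraint 2 (U != W) on D(U)={2,3,5,6,7,8} D(W)={4,5,6,7,8,9}: no change
Constraint 3 (U + Z = W) on D(U)={2,3,5,6,7,8} D(Z)={2,3,4,5,8,9} D(W)={4,5,6,7,8,9}: U {2,3,5,6,7,8}->{2,3,5,6,7}; Z {2,3,4,5,8,9}->{2,3,4,5}
Constraint 4 (U < Z) on D(U)={2,3,5,6,7} D(Z)={2,3,4,5}: U {2,3,5,6,7}->{2,3}; Z {2,3,4,5}->{3,4,5}
So after all 4 constraints: D(Z) = {3,4,5}

Answer: {3,4,5}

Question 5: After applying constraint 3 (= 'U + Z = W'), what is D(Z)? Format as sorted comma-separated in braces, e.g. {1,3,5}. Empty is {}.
Answer: {2,3,4,5}

Derivation:
Constraint 1 (U != W) on D(U)={2,3,5,6,7,8} D(W)={4,5,6,7,8,9}: no change
Constraint 2 (U != W) on D(U)={2,3,5,6,7,8} D(W)={4,5,6,7,8,9}: no change
Constraint 3 (U + Z = W) on D(U)={2,3,5,6,7,8} D(Z)={2,3,4,5,8,9} D(W)={4,5,6,7,8,9}: U {2,3,5,6,7,8}->{2,3,5,6,7}; Z {2,3,4,5,8,9}->{2,3,4,5}
So after constraint 3: D(Z) = {2,3,4,5}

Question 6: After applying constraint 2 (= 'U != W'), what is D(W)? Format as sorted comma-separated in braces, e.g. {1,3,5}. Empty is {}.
Answer: {4,5,6,7,8,9}

Derivation:
Constraint 1 (U != W) on D(U)={2,3,5,6,7,8} D(W)={4,5,6,7,8,9}: no change
Constraint 2 (U != W) on D(U)={2,3,5,6,7,8} D(W)={4,5,6,7,8,9}: no change
So after constraint 2: D(W) = {4,5,6,7,8,9}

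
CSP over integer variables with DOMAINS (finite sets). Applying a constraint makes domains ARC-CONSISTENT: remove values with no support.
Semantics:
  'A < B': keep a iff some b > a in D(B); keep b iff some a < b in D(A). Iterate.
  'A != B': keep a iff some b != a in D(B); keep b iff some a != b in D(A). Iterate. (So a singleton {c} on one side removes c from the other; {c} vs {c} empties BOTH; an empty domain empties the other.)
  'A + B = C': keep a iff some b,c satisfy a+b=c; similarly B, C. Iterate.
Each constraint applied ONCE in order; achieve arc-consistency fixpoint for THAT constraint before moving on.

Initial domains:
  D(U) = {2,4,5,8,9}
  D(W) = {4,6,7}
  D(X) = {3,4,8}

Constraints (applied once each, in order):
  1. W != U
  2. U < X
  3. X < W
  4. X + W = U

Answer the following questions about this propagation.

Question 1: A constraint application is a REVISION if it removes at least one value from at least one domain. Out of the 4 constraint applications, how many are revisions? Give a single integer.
Answer: 3

Derivation:
Constraint 1 (W != U) on D(W)={4,6,7} D(U)={2,4,5,8,9}: no change => not a revision
Constraint 2 (U < X) on D(U)={2,4,5,8,9} D(X)={3,4,8}: U {2,4,5,8,9}->{2,4,5} => REVISION
Constraint 3 (X < W) on D(X)={3,4,8} D(W)={4,6,7}: X {3,4,8}->{3,4} => REVISION
Constraint 4 (X + W = U) on D(X)={3,4} D(W)={4,6,7} D(U)={2,4,5}: X {3,4}->{}; W {4,6,7}->{}; U {2,4,5}->{} => REVISION
Total revisions = 3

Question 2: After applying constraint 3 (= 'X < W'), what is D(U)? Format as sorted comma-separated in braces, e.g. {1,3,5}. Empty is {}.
Answer: {2,4,5}

Derivation:
Constraint 1 (W != U) on D(W)={4,6,7} D(U)={2,4,5,8,9}: no change
Constraint 2 (U < X) on D(U)={2,4,5,8,9} D(X)={3,4,8}: U {2,4,5,8,9}->{2,4,5}
Constraint 3 (X < W) on D(X)={3,4,8} D(W)={4,6,7}: X {3,4,8}->{3,4}
So after constraint 3: D(U) = {2,4,5}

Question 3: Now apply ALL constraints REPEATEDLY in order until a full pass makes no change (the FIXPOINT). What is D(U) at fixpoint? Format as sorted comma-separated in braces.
Answer: {}

Derivation:
pass 0 (initial): D(U)={2,4,5,8,9}
pass 1: U {2,4,5,8,9}->{}; W {4,6,7}->{}; X {3,4,8}->{}
pass 2: no change
Fixpoint after 2 passes: D(U) = {}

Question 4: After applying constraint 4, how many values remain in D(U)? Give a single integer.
Answer: 0

Derivation:
Constraint 1 (W != U) on D(W)={4,6,7} D(U)={2,4,5,8,9}: no change
Constraint 2 (U < X) on D(U)={2,4,5,8,9} D(X)={3,4,8}: U {2,4,5,8,9}->{2,4,5}
Constraint 3 (X < W) on D(X)={3,4,8} D(W)={4,6,7}: X {3,4,8}->{3,4}
Constraint 4 (X + W = U) on D(X)={3,4} D(W)={4,6,7} D(U)={2,4,5}: X {3,4}->{}; W {4,6,7}->{}; U {2,4,5}->{}
So after constraint 4: D(U)={}, size = 0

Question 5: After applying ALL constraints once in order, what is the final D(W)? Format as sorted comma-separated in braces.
Constraint 1 (W != U) on D(W)={4,6,7} D(U)={2,4,5,8,9}: no change
Constraint 2 (U < X) on D(U)={2,4,5,8,9} D(X)={3,4,8}: U {2,4,5,8,9}->{2,4,5}
Constraint 3 (X < W) on D(X)={3,4,8} D(W)={4,6,7}: X {3,4,8}->{3,4}
Constraint 4 (X + W = U) on D(X)={3,4} D(W)={4,6,7} D(U)={2,4,5}: X {3,4}->{}; W {4,6,7}->{}; U {2,4,5}->{}
So after all 4 constraints: D(W) = {}

Answer: {}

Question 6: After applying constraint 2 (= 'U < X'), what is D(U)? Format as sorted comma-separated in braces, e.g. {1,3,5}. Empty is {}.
Constraint 1 (W != U) on D(W)={4,6,7} D(U)={2,4,5,8,9}: no change
Constraint 2 (U < X) on D(U)={2,4,5,8,9} D(X)={3,4,8}: U {2,4,5,8,9}->{2,4,5}
So after constraint 2: D(U) = {2,4,5}

Answer: {2,4,5}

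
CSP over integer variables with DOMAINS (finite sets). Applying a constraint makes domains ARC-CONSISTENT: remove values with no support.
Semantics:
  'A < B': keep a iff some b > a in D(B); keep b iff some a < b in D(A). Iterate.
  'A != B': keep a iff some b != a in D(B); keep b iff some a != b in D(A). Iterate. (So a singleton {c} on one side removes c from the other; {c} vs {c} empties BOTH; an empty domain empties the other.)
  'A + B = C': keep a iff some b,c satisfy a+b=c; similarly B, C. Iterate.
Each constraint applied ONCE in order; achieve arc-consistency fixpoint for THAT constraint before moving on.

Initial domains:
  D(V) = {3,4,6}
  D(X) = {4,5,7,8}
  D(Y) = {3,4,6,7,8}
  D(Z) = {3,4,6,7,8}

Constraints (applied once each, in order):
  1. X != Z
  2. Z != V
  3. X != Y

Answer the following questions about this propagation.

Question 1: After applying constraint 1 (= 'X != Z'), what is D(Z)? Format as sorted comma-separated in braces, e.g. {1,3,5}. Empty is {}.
Constraint 1 (X != Z) on D(X)={4,5,7,8} D(Z)={3,4,6,7,8}: no change
So after constraint 1: D(Z) = {3,4,6,7,8}

Answer: {3,4,6,7,8}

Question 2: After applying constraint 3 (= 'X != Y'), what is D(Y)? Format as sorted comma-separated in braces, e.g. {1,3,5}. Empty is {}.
Answer: {3,4,6,7,8}

Derivation:
Constraint 1 (X != Z) on D(X)={4,5,7,8} D(Z)={3,4,6,7,8}: no change
Constraint 2 (Z != V) on D(Z)={3,4,6,7,8} D(V)={3,4,6}: no change
Constraint 3 (X != Y) on D(X)={4,5,7,8} D(Y)={3,4,6,7,8}: no change
So after constraint 3: D(Y) = {3,4,6,7,8}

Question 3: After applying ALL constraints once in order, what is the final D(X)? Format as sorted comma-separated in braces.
Answer: {4,5,7,8}

Derivation:
Constraint 1 (X != Z) on D(X)={4,5,7,8} D(Z)={3,4,6,7,8}: no change
Constraint 2 (Z != V) on D(Z)={3,4,6,7,8} D(V)={3,4,6}: no change
Constraint 3 (X != Y) on D(X)={4,5,7,8} D(Y)={3,4,6,7,8}: no change
So after all 3 constraints: D(X) = {4,5,7,8}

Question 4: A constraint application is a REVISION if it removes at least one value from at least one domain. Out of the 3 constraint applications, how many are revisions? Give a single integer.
Answer: 0

Derivation:
Constraint 1 (X != Z) on D(X)={4,5,7,8} D(Z)={3,4,6,7,8}: no change => not a revision
Constraint 2 (Z != V) on D(Z)={3,4,6,7,8} D(V)={3,4,6}: no change => not a revision
Constraint 3 (X != Y) on D(X)={4,5,7,8} D(Y)={3,4,6,7,8}: no change => not a revision
Total revisions = 0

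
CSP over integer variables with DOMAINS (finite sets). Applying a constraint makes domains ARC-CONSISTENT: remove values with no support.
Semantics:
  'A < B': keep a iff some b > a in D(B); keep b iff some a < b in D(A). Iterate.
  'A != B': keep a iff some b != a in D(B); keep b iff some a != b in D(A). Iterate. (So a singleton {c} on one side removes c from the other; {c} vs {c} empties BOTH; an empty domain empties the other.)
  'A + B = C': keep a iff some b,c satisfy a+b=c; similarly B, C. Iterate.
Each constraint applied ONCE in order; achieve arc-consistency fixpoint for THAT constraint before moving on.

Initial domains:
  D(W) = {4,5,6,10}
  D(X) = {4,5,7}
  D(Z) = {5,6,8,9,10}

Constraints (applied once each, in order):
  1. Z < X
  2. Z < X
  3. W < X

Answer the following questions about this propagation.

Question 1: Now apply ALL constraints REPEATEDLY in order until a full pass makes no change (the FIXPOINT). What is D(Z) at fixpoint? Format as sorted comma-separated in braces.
pass 0 (initial): D(Z)={5,6,8,9,10}
pass 1: W {4,5,6,10}->{4,5,6}; X {4,5,7}->{7}; Z {5,6,8,9,10}->{5,6}
pass 2: no change
Fixpoint after 2 passes: D(Z) = {5,6}

Answer: {5,6}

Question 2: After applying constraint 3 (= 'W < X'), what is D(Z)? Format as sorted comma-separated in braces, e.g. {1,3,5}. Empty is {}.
Constraint 1 (Z < X) on D(Z)={5,6,8,9,10} D(X)={4,5,7}: Z {5,6,8,9,10}->{5,6}; X {4,5,7}->{7}
Constraint 2 (Z < X) on D(Z)={5,6} D(X)={7}: no change
Constraint 3 (W < X) on D(W)={4,5,6,10} D(X)={7}: W {4,5,6,10}->{4,5,6}
So after constraint 3: D(Z) = {5,6}

Answer: {5,6}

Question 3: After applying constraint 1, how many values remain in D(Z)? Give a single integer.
Answer: 2

Derivation:
Constraint 1 (Z < X) on D(Z)={5,6,8,9,10} D(X)={4,5,7}: Z {5,6,8,9,10}->{5,6}; X {4,5,7}->{7}
So after constraint 1: D(Z)={5,6}, size = 2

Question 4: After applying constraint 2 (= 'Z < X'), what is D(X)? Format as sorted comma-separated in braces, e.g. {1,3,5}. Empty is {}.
Answer: {7}

Derivation:
Constraint 1 (Z < X) on D(Z)={5,6,8,9,10} D(X)={4,5,7}: Z {5,6,8,9,10}->{5,6}; X {4,5,7}->{7}
Constraint 2 (Z < X) on D(Z)={5,6} D(X)={7}: no change
So after constraint 2: D(X) = {7}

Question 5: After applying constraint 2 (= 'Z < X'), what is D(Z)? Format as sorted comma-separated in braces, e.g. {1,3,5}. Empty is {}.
Constraint 1 (Z < X) on D(Z)={5,6,8,9,10} D(X)={4,5,7}: Z {5,6,8,9,10}->{5,6}; X {4,5,7}->{7}
Constraint 2 (Z < X) on D(Z)={5,6} D(X)={7}: no change
So after constraint 2: D(Z) = {5,6}

Answer: {5,6}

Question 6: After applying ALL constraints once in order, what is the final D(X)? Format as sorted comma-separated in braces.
Answer: {7}

Derivation:
Constraint 1 (Z < X) on D(Z)={5,6,8,9,10} D(X)={4,5,7}: Z {5,6,8,9,10}->{5,6}; X {4,5,7}->{7}
Constraint 2 (Z < X) on D(Z)={5,6} D(X)={7}: no change
Constraint 3 (W < X) on D(W)={4,5,6,10} D(X)={7}: W {4,5,6,10}->{4,5,6}
So after all 3 constraints: D(X) = {7}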